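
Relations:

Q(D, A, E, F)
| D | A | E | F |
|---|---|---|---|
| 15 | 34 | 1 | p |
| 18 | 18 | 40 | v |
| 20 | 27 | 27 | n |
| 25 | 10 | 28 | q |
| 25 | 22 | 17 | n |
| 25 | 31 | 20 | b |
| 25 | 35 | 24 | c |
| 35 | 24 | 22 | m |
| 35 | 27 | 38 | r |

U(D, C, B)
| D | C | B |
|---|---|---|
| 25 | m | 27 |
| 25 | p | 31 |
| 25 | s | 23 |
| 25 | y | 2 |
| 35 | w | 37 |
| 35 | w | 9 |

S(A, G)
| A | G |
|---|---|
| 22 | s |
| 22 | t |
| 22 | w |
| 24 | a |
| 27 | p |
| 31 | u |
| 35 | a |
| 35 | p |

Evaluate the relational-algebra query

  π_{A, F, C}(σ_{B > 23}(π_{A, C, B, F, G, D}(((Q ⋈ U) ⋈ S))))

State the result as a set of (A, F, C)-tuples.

Natural join on D: {(25, 10, 28, q, m, 27), (25, 10, 28, q, p, 31), (25, 10, 28, q, s, 23), (25, 10, 28, q, y, 2), (25, 22, 17, n, m, 27), (25, 22, 17, n, p, 31), (25, 22, 17, n, s, 23), (25, 22, 17, n, y, 2), (25, 31, 20, b, m, 27), (25, 31, 20, b, p, 31), (25, 31, 20, b, s, 23), (25, 31, 20, b, y, 2), (25, 35, 24, c, m, 27), (25, 35, 24, c, p, 31), (25, 35, 24, c, s, 23), (25, 35, 24, c, y, 2), (35, 24, 22, m, w, 37), (35, 24, 22, m, w, 9), (35, 27, 38, r, w, 37), (35, 27, 38, r, w, 9)}
Natural join on A: {(25, 22, 17, n, m, 27, s), (25, 22, 17, n, m, 27, t), (25, 22, 17, n, m, 27, w), (25, 22, 17, n, p, 31, s), (25, 22, 17, n, p, 31, t), (25, 22, 17, n, p, 31, w), (25, 22, 17, n, s, 23, s), (25, 22, 17, n, s, 23, t), (25, 22, 17, n, s, 23, w), (25, 22, 17, n, y, 2, s), (25, 22, 17, n, y, 2, t), (25, 22, 17, n, y, 2, w), (25, 31, 20, b, m, 27, u), (25, 31, 20, b, p, 31, u), (25, 31, 20, b, s, 23, u), (25, 31, 20, b, y, 2, u), (25, 35, 24, c, m, 27, a), (25, 35, 24, c, m, 27, p), (25, 35, 24, c, p, 31, a), (25, 35, 24, c, p, 31, p), (25, 35, 24, c, s, 23, a), (25, 35, 24, c, s, 23, p), (25, 35, 24, c, y, 2, a), (25, 35, 24, c, y, 2, p), (35, 24, 22, m, w, 37, a), (35, 24, 22, m, w, 9, a), (35, 27, 38, r, w, 37, p), (35, 27, 38, r, w, 9, p)}
π[A, C, B, F, G, D]: project onto (A, C, B, F, G, D) → {(22, m, 27, n, s, 25), (22, m, 27, n, t, 25), (22, m, 27, n, w, 25), (22, p, 31, n, s, 25), (22, p, 31, n, t, 25), (22, p, 31, n, w, 25), (22, s, 23, n, s, 25), (22, s, 23, n, t, 25), (22, s, 23, n, w, 25), (22, y, 2, n, s, 25), (22, y, 2, n, t, 25), (22, y, 2, n, w, 25), (24, w, 37, m, a, 35), (24, w, 9, m, a, 35), (27, w, 37, r, p, 35), (27, w, 9, r, p, 35), (31, m, 27, b, u, 25), (31, p, 31, b, u, 25), (31, s, 23, b, u, 25), (31, y, 2, b, u, 25), (35, m, 27, c, a, 25), (35, m, 27, c, p, 25), (35, p, 31, c, a, 25), (35, p, 31, c, p, 25), (35, s, 23, c, a, 25), (35, s, 23, c, p, 25), (35, y, 2, c, a, 25), (35, y, 2, c, p, 25)}
Selection B > 23: {(22, m, 27, n, s, 25), (22, m, 27, n, t, 25), (22, m, 27, n, w, 25), (22, p, 31, n, s, 25), (22, p, 31, n, t, 25), (22, p, 31, n, w, 25), (24, w, 37, m, a, 35), (27, w, 37, r, p, 35), (31, m, 27, b, u, 25), (31, p, 31, b, u, 25), (35, m, 27, c, a, 25), (35, m, 27, c, p, 25), (35, p, 31, c, a, 25), (35, p, 31, c, p, 25)}
π[A, F, C]: project onto (A, F, C) (6 duplicate(s) eliminated) → {(22, n, m), (22, n, p), (24, m, w), (27, r, w), (31, b, m), (31, b, p), (35, c, m), (35, c, p)}

{(22, n, m), (22, n, p), (24, m, w), (27, r, w), (31, b, m), (31, b, p), (35, c, m), (35, c, p)}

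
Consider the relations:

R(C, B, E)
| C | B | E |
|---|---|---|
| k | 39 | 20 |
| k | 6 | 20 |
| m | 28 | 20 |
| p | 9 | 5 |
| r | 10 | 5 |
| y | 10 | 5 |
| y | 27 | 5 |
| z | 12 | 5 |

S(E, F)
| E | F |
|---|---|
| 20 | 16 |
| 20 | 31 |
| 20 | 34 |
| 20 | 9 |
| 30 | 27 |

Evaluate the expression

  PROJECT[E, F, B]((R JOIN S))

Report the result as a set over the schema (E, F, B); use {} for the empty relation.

{(20, 16, 28), (20, 16, 39), (20, 16, 6), (20, 31, 28), (20, 31, 39), (20, 31, 6), (20, 34, 28), (20, 34, 39), (20, 34, 6), (20, 9, 28), (20, 9, 39), (20, 9, 6)}

Natural join on E: {(k, 39, 20, 16), (k, 39, 20, 31), (k, 39, 20, 34), (k, 39, 20, 9), (k, 6, 20, 16), (k, 6, 20, 31), (k, 6, 20, 34), (k, 6, 20, 9), (m, 28, 20, 16), (m, 28, 20, 31), (m, 28, 20, 34), (m, 28, 20, 9)}
Keep only column(s) E, F, B: {(20, 16, 28), (20, 16, 39), (20, 16, 6), (20, 31, 28), (20, 31, 39), (20, 31, 6), (20, 34, 28), (20, 34, 39), (20, 34, 6), (20, 9, 28), (20, 9, 39), (20, 9, 6)}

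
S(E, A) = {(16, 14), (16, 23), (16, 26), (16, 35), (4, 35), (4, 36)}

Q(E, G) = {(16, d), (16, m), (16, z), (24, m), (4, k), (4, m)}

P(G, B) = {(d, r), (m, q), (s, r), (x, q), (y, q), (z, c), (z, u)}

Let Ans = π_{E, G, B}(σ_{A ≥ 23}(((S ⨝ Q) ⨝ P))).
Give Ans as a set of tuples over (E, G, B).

{(16, d, r), (16, m, q), (16, z, c), (16, z, u), (4, m, q)}

Natural join on E: {(16, 14, d), (16, 14, m), (16, 14, z), (16, 23, d), (16, 23, m), (16, 23, z), (16, 26, d), (16, 26, m), (16, 26, z), (16, 35, d), (16, 35, m), (16, 35, z), (4, 35, k), (4, 35, m), (4, 36, k), (4, 36, m)}
Natural join on G: {(16, 14, d, r), (16, 14, m, q), (16, 14, z, c), (16, 14, z, u), (16, 23, d, r), (16, 23, m, q), (16, 23, z, c), (16, 23, z, u), (16, 26, d, r), (16, 26, m, q), (16, 26, z, c), (16, 26, z, u), (16, 35, d, r), (16, 35, m, q), (16, 35, z, c), (16, 35, z, u), (4, 35, m, q), (4, 36, m, q)}
Selection A ≥ 23: {(16, 23, d, r), (16, 23, m, q), (16, 23, z, c), (16, 23, z, u), (16, 26, d, r), (16, 26, m, q), (16, 26, z, c), (16, 26, z, u), (16, 35, d, r), (16, 35, m, q), (16, 35, z, c), (16, 35, z, u), (4, 35, m, q), (4, 36, m, q)}
Keep only column(s) E, G, B (9 duplicate(s) eliminated): {(16, d, r), (16, m, q), (16, z, c), (16, z, u), (4, m, q)}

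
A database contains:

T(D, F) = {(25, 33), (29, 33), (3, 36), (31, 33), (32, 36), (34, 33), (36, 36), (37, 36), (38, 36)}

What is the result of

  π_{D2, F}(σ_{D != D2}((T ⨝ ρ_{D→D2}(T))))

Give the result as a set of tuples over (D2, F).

ρ[D→D2]: schema becomes (D2, F); tuples unchanged.
Natural join on F: {(25, 33, 25), (25, 33, 29), (25, 33, 31), (25, 33, 34), (29, 33, 25), (29, 33, 29), (29, 33, 31), (29, 33, 34), (3, 36, 3), (3, 36, 32), (3, 36, 36), (3, 36, 37), (3, 36, 38), (31, 33, 25), (31, 33, 29), (31, 33, 31), (31, 33, 34), (32, 36, 3), (32, 36, 32), (32, 36, 36), (32, 36, 37), (32, 36, 38), (34, 33, 25), (34, 33, 29), (34, 33, 31), (34, 33, 34), (36, 36, 3), (36, 36, 32), (36, 36, 36), (36, 36, 37), (36, 36, 38), (37, 36, 3), (37, 36, 32), (37, 36, 36), (37, 36, 37), (37, 36, 38), (38, 36, 3), (38, 36, 32), (38, 36, 36), (38, 36, 37), (38, 36, 38)}
Selection D != D2: {(25, 33, 29), (25, 33, 31), (25, 33, 34), (29, 33, 25), (29, 33, 31), (29, 33, 34), (3, 36, 32), (3, 36, 36), (3, 36, 37), (3, 36, 38), (31, 33, 25), (31, 33, 29), (31, 33, 34), (32, 36, 3), (32, 36, 36), (32, 36, 37), (32, 36, 38), (34, 33, 25), (34, 33, 29), (34, 33, 31), (36, 36, 3), (36, 36, 32), (36, 36, 37), (36, 36, 38), (37, 36, 3), (37, 36, 32), (37, 36, 36), (37, 36, 38), (38, 36, 3), (38, 36, 32), (38, 36, 36), (38, 36, 37)}
π[D2, F]: project onto (D2, F) (23 duplicate(s) eliminated) → {(25, 33), (29, 33), (3, 36), (31, 33), (32, 36), (34, 33), (36, 36), (37, 36), (38, 36)}

{(25, 33), (29, 33), (3, 36), (31, 33), (32, 36), (34, 33), (36, 36), (37, 36), (38, 36)}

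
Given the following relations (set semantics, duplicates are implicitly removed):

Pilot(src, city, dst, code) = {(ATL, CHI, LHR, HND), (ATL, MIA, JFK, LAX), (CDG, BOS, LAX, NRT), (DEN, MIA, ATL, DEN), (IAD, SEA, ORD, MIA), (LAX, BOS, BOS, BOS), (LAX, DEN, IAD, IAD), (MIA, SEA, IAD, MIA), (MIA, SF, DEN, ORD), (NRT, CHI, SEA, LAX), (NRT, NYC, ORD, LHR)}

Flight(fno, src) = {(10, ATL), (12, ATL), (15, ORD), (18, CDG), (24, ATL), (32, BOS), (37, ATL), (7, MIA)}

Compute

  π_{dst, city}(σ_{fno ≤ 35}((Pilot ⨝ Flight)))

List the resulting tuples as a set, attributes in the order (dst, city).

{(DEN, SF), (IAD, SEA), (JFK, MIA), (LAX, BOS), (LHR, CHI)}

Natural join on src: {(ATL, CHI, LHR, HND, 10), (ATL, CHI, LHR, HND, 12), (ATL, CHI, LHR, HND, 24), (ATL, CHI, LHR, HND, 37), (ATL, MIA, JFK, LAX, 10), (ATL, MIA, JFK, LAX, 12), (ATL, MIA, JFK, LAX, 24), (ATL, MIA, JFK, LAX, 37), (CDG, BOS, LAX, NRT, 18), (MIA, SEA, IAD, MIA, 7), (MIA, SF, DEN, ORD, 7)}
Apply σ_{fno ≤ 35}; surviving tuples: {(ATL, CHI, LHR, HND, 10), (ATL, CHI, LHR, HND, 12), (ATL, CHI, LHR, HND, 24), (ATL, MIA, JFK, LAX, 10), (ATL, MIA, JFK, LAX, 12), (ATL, MIA, JFK, LAX, 24), (CDG, BOS, LAX, NRT, 18), (MIA, SEA, IAD, MIA, 7), (MIA, SF, DEN, ORD, 7)}
Projecting to dst, city (4 duplicate(s) eliminated): {(DEN, SF), (IAD, SEA), (JFK, MIA), (LAX, BOS), (LHR, CHI)}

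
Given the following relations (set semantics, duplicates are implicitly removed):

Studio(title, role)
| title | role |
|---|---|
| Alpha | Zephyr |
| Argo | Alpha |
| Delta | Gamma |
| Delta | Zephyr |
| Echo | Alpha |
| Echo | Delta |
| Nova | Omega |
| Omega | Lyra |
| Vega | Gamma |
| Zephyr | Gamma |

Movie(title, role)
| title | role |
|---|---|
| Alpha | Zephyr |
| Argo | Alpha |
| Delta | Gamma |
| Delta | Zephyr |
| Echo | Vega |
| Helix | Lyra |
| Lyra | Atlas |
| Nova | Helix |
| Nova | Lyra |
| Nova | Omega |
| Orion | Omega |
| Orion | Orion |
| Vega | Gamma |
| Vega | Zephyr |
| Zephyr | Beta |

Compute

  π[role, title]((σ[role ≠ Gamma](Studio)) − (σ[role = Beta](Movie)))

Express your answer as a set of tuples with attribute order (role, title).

Apply σ_{role ≠ Gamma}; surviving tuples: {(Alpha, Zephyr), (Argo, Alpha), (Delta, Zephyr), (Echo, Alpha), (Echo, Delta), (Nova, Omega), (Omega, Lyra)}
Apply σ_{role = Beta}; surviving tuples: {(Zephyr, Beta)}
Set difference of the two operands is {(Alpha, Zephyr), (Argo, Alpha), (Delta, Zephyr), (Echo, Alpha), (Echo, Delta), (Nova, Omega), (Omega, Lyra)}.
π[role, title]: project onto (role, title) → {(Alpha, Argo), (Alpha, Echo), (Delta, Echo), (Lyra, Omega), (Omega, Nova), (Zephyr, Alpha), (Zephyr, Delta)}

{(Alpha, Argo), (Alpha, Echo), (Delta, Echo), (Lyra, Omega), (Omega, Nova), (Zephyr, Alpha), (Zephyr, Delta)}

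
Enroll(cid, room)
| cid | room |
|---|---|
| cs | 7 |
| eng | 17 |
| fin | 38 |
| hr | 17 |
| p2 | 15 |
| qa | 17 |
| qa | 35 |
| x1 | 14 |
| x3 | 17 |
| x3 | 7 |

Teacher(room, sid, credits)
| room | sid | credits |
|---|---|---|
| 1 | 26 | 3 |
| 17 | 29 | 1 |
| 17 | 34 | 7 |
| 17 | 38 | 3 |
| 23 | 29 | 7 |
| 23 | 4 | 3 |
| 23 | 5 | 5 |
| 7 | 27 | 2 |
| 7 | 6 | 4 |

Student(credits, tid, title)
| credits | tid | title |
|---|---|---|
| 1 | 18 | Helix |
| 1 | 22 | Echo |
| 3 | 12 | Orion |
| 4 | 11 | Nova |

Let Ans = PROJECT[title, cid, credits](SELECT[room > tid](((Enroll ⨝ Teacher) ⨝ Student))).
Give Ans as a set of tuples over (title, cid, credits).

Enroll ⋈ Teacher (natural join on room): {(cs, 7, 27, 2), (cs, 7, 6, 4), (eng, 17, 29, 1), (eng, 17, 34, 7), (eng, 17, 38, 3), (hr, 17, 29, 1), (hr, 17, 34, 7), (hr, 17, 38, 3), (qa, 17, 29, 1), (qa, 17, 34, 7), (qa, 17, 38, 3), (x3, 17, 29, 1), (x3, 17, 34, 7), (x3, 17, 38, 3), (x3, 7, 27, 2), (x3, 7, 6, 4)}
(Enroll ⨝ Teacher) ⋈ Student (natural join on credits): {(cs, 7, 6, 4, 11, Nova), (eng, 17, 29, 1, 18, Helix), (eng, 17, 29, 1, 22, Echo), (eng, 17, 38, 3, 12, Orion), (hr, 17, 29, 1, 18, Helix), (hr, 17, 29, 1, 22, Echo), (hr, 17, 38, 3, 12, Orion), (qa, 17, 29, 1, 18, Helix), (qa, 17, 29, 1, 22, Echo), (qa, 17, 38, 3, 12, Orion), (x3, 17, 29, 1, 18, Helix), (x3, 17, 29, 1, 22, Echo), (x3, 17, 38, 3, 12, Orion), (x3, 7, 6, 4, 11, Nova)}
σ[room > tid]: keep tuples satisfying room > tid → {(eng, 17, 38, 3, 12, Orion), (hr, 17, 38, 3, 12, Orion), (qa, 17, 38, 3, 12, Orion), (x3, 17, 38, 3, 12, Orion)}
Projecting to title, cid, credits: {(Orion, eng, 3), (Orion, hr, 3), (Orion, qa, 3), (Orion, x3, 3)}

{(Orion, eng, 3), (Orion, hr, 3), (Orion, qa, 3), (Orion, x3, 3)}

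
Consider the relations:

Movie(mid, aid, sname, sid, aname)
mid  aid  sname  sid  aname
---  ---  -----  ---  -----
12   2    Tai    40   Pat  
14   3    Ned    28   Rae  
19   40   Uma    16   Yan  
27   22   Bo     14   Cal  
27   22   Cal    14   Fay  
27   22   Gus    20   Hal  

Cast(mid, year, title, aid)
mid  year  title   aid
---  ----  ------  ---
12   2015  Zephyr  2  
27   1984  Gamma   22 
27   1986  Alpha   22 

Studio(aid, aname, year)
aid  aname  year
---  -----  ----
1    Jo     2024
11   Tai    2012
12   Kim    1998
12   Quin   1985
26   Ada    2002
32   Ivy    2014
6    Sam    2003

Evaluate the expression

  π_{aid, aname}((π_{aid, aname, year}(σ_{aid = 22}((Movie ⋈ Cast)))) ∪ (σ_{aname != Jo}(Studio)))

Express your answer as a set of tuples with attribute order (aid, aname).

Movie ⋈ Cast (natural join on mid, aid): {(12, 2, Tai, 40, Pat, 2015, Zephyr), (27, 22, Bo, 14, Cal, 1984, Gamma), (27, 22, Bo, 14, Cal, 1986, Alpha), (27, 22, Cal, 14, Fay, 1984, Gamma), (27, 22, Cal, 14, Fay, 1986, Alpha), (27, 22, Gus, 20, Hal, 1984, Gamma), (27, 22, Gus, 20, Hal, 1986, Alpha)}
σ[aid = 22]: keep tuples satisfying aid = 22 → {(27, 22, Bo, 14, Cal, 1984, Gamma), (27, 22, Bo, 14, Cal, 1986, Alpha), (27, 22, Cal, 14, Fay, 1984, Gamma), (27, 22, Cal, 14, Fay, 1986, Alpha), (27, 22, Gus, 20, Hal, 1984, Gamma), (27, 22, Gus, 20, Hal, 1986, Alpha)}
Keep only column(s) aid, aname, year: {(22, Cal, 1984), (22, Cal, 1986), (22, Fay, 1984), (22, Fay, 1986), (22, Hal, 1984), (22, Hal, 1986)}
σ[aname != Jo]: keep tuples satisfying aname != Jo → {(11, Tai, 2012), (12, Kim, 1998), (12, Quin, 1985), (26, Ada, 2002), (32, Ivy, 2014), (6, Sam, 2003)}
Union: {(22, Cal, 1984), (22, Cal, 1986), (22, Fay, 1984), (22, Fay, 1986), (22, Hal, 1984), (22, Hal, 1986)} with {(11, Tai, 2012), (12, Kim, 1998), (12, Quin, 1985), (26, Ada, 2002), (32, Ivy, 2014), (6, Sam, 2003)} → {(11, Tai, 2012), (12, Kim, 1998), (12, Quin, 1985), (22, Cal, 1984), (22, Cal, 1986), (22, Fay, 1984), (22, Fay, 1986), (22, Hal, 1984), (22, Hal, 1986), (26, Ada, 2002), (32, Ivy, 2014), (6, Sam, 2003)}
Keep only column(s) aid, aname (3 duplicate(s) eliminated): {(11, Tai), (12, Kim), (12, Quin), (22, Cal), (22, Fay), (22, Hal), (26, Ada), (32, Ivy), (6, Sam)}

{(11, Tai), (12, Kim), (12, Quin), (22, Cal), (22, Fay), (22, Hal), (26, Ada), (32, Ivy), (6, Sam)}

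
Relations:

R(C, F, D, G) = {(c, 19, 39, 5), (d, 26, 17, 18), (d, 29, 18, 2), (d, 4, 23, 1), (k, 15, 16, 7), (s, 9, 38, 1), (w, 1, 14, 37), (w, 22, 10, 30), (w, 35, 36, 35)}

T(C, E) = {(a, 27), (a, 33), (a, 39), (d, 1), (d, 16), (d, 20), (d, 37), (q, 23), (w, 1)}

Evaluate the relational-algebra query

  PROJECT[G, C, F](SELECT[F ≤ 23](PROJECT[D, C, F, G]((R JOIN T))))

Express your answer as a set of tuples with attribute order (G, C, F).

{(1, d, 4), (30, w, 22), (37, w, 1)}

R ⋈ T (natural join on C): {(d, 26, 17, 18, 1), (d, 26, 17, 18, 16), (d, 26, 17, 18, 20), (d, 26, 17, 18, 37), (d, 29, 18, 2, 1), (d, 29, 18, 2, 16), (d, 29, 18, 2, 20), (d, 29, 18, 2, 37), (d, 4, 23, 1, 1), (d, 4, 23, 1, 16), (d, 4, 23, 1, 20), (d, 4, 23, 1, 37), (w, 1, 14, 37, 1), (w, 22, 10, 30, 1), (w, 35, 36, 35, 1)}
π[D, C, F, G]: project onto (D, C, F, G) (9 duplicate(s) eliminated) → {(10, w, 22, 30), (14, w, 1, 37), (17, d, 26, 18), (18, d, 29, 2), (23, d, 4, 1), (36, w, 35, 35)}
σ[F ≤ 23]: keep tuples satisfying F ≤ 23 → {(10, w, 22, 30), (14, w, 1, 37), (23, d, 4, 1)}
π[G, C, F]: project onto (G, C, F) → {(1, d, 4), (30, w, 22), (37, w, 1)}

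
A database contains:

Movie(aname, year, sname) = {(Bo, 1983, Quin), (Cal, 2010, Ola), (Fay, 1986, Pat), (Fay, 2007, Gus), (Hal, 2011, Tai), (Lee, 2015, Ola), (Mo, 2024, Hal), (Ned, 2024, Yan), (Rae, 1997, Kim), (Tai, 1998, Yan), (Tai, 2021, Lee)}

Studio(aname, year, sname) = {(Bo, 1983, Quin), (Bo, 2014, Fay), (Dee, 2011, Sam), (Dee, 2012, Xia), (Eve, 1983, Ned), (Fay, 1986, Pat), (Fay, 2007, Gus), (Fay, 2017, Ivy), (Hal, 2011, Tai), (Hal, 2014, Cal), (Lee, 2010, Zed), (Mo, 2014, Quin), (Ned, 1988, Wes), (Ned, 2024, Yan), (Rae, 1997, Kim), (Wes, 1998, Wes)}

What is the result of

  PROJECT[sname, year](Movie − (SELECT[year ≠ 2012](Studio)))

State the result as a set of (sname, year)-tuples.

{(Hal, 2024), (Lee, 2021), (Ola, 2010), (Ola, 2015), (Yan, 1998)}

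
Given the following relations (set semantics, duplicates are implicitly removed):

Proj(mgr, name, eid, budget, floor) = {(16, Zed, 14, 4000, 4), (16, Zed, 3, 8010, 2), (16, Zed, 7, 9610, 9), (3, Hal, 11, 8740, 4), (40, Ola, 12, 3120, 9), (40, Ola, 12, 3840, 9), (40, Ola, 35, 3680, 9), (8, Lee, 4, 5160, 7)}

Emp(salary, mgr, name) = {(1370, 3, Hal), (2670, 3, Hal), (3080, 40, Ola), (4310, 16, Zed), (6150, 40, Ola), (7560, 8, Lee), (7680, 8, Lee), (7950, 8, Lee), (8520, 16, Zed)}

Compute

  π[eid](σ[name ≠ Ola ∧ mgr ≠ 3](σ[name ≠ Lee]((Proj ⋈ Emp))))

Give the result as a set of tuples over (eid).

Joining Proj and Emp on mgr, name yields {(16, Zed, 14, 4000, 4, 4310), (16, Zed, 14, 4000, 4, 8520), (16, Zed, 3, 8010, 2, 4310), (16, Zed, 3, 8010, 2, 8520), (16, Zed, 7, 9610, 9, 4310), (16, Zed, 7, 9610, 9, 8520), (3, Hal, 11, 8740, 4, 1370), (3, Hal, 11, 8740, 4, 2670), (40, Ola, 12, 3120, 9, 3080), (40, Ola, 12, 3120, 9, 6150), (40, Ola, 12, 3840, 9, 3080), (40, Ola, 12, 3840, 9, 6150), (40, Ola, 35, 3680, 9, 3080), (40, Ola, 35, 3680, 9, 6150), (8, Lee, 4, 5160, 7, 7560), (8, Lee, 4, 5160, 7, 7680), (8, Lee, 4, 5160, 7, 7950)}.
Filtering on name ≠ Lee leaves {(16, Zed, 14, 4000, 4, 4310), (16, Zed, 14, 4000, 4, 8520), (16, Zed, 3, 8010, 2, 4310), (16, Zed, 3, 8010, 2, 8520), (16, Zed, 7, 9610, 9, 4310), (16, Zed, 7, 9610, 9, 8520), (3, Hal, 11, 8740, 4, 1370), (3, Hal, 11, 8740, 4, 2670), (40, Ola, 12, 3120, 9, 3080), (40, Ola, 12, 3120, 9, 6150), (40, Ola, 12, 3840, 9, 3080), (40, Ola, 12, 3840, 9, 6150), (40, Ola, 35, 3680, 9, 3080), (40, Ola, 35, 3680, 9, 6150)}.
Filtering on name ≠ Ola ∧ mgr ≠ 3 leaves {(16, Zed, 14, 4000, 4, 4310), (16, Zed, 14, 4000, 4, 8520), (16, Zed, 3, 8010, 2, 4310), (16, Zed, 3, 8010, 2, 8520), (16, Zed, 7, 9610, 9, 4310), (16, Zed, 7, 9610, 9, 8520)}.
Keep only column(s) eid (3 duplicate(s) eliminated): {14, 3, 7}

{14, 3, 7}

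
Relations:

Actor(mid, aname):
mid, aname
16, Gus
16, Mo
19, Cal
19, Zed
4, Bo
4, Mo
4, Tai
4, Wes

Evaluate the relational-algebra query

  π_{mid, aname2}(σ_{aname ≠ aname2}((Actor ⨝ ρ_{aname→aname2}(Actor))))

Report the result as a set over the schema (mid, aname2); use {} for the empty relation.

ρ[aname→aname2]: schema becomes (mid, aname2); tuples unchanged.
Actor ⋈ ρ_{aname→aname2}(Actor) (natural join on mid): {(16, Gus, Gus), (16, Gus, Mo), (16, Mo, Gus), (16, Mo, Mo), (19, Cal, Cal), (19, Cal, Zed), (19, Zed, Cal), (19, Zed, Zed), (4, Bo, Bo), (4, Bo, Mo), (4, Bo, Tai), (4, Bo, Wes), (4, Mo, Bo), (4, Mo, Mo), (4, Mo, Tai), (4, Mo, Wes), (4, Tai, Bo), (4, Tai, Mo), (4, Tai, Tai), (4, Tai, Wes), (4, Wes, Bo), (4, Wes, Mo), (4, Wes, Tai), (4, Wes, Wes)}
Apply σ_{aname ≠ aname2}; surviving tuples: {(16, Gus, Mo), (16, Mo, Gus), (19, Cal, Zed), (19, Zed, Cal), (4, Bo, Mo), (4, Bo, Tai), (4, Bo, Wes), (4, Mo, Bo), (4, Mo, Tai), (4, Mo, Wes), (4, Tai, Bo), (4, Tai, Mo), (4, Tai, Wes), (4, Wes, Bo), (4, Wes, Mo), (4, Wes, Tai)}
Keep only column(s) mid, aname2 (8 duplicate(s) eliminated): {(16, Gus), (16, Mo), (19, Cal), (19, Zed), (4, Bo), (4, Mo), (4, Tai), (4, Wes)}

{(16, Gus), (16, Mo), (19, Cal), (19, Zed), (4, Bo), (4, Mo), (4, Tai), (4, Wes)}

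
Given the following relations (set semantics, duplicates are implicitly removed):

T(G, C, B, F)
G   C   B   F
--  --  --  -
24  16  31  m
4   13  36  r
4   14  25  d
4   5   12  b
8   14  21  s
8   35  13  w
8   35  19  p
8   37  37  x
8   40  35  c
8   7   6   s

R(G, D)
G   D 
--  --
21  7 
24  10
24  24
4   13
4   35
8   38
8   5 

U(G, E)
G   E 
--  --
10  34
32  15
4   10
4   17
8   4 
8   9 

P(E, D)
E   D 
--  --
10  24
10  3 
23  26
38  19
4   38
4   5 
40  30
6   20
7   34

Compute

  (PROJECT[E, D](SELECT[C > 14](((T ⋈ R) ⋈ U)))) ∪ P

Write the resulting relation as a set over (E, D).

T ⋈ R (natural join on G): {(24, 16, 31, m, 10), (24, 16, 31, m, 24), (4, 13, 36, r, 13), (4, 13, 36, r, 35), (4, 14, 25, d, 13), (4, 14, 25, d, 35), (4, 5, 12, b, 13), (4, 5, 12, b, 35), (8, 14, 21, s, 38), (8, 14, 21, s, 5), (8, 35, 13, w, 38), (8, 35, 13, w, 5), (8, 35, 19, p, 38), (8, 35, 19, p, 5), (8, 37, 37, x, 38), (8, 37, 37, x, 5), (8, 40, 35, c, 38), (8, 40, 35, c, 5), (8, 7, 6, s, 38), (8, 7, 6, s, 5)}
(T ⋈ R) ⋈ U (natural join on G): {(4, 13, 36, r, 13, 10), (4, 13, 36, r, 13, 17), (4, 13, 36, r, 35, 10), (4, 13, 36, r, 35, 17), (4, 14, 25, d, 13, 10), (4, 14, 25, d, 13, 17), (4, 14, 25, d, 35, 10), (4, 14, 25, d, 35, 17), (4, 5, 12, b, 13, 10), (4, 5, 12, b, 13, 17), (4, 5, 12, b, 35, 10), (4, 5, 12, b, 35, 17), (8, 14, 21, s, 38, 4), (8, 14, 21, s, 38, 9), (8, 14, 21, s, 5, 4), (8, 14, 21, s, 5, 9), (8, 35, 13, w, 38, 4), (8, 35, 13, w, 38, 9), (8, 35, 13, w, 5, 4), (8, 35, 13, w, 5, 9), (8, 35, 19, p, 38, 4), (8, 35, 19, p, 38, 9), (8, 35, 19, p, 5, 4), (8, 35, 19, p, 5, 9), (8, 37, 37, x, 38, 4), (8, 37, 37, x, 38, 9), (8, 37, 37, x, 5, 4), (8, 37, 37, x, 5, 9), (8, 40, 35, c, 38, 4), (8, 40, 35, c, 38, 9), (8, 40, 35, c, 5, 4), (8, 40, 35, c, 5, 9), (8, 7, 6, s, 38, 4), (8, 7, 6, s, 38, 9), (8, 7, 6, s, 5, 4), (8, 7, 6, s, 5, 9)}
Selection C > 14: {(8, 35, 13, w, 38, 4), (8, 35, 13, w, 38, 9), (8, 35, 13, w, 5, 4), (8, 35, 13, w, 5, 9), (8, 35, 19, p, 38, 4), (8, 35, 19, p, 38, 9), (8, 35, 19, p, 5, 4), (8, 35, 19, p, 5, 9), (8, 37, 37, x, 38, 4), (8, 37, 37, x, 38, 9), (8, 37, 37, x, 5, 4), (8, 37, 37, x, 5, 9), (8, 40, 35, c, 38, 4), (8, 40, 35, c, 38, 9), (8, 40, 35, c, 5, 4), (8, 40, 35, c, 5, 9)}
π_{E, D} gives {(4, 38), (4, 5), (9, 38), (9, 5)} (12 duplicate(s) eliminated).
Set union of the two operands is {(10, 24), (10, 3), (23, 26), (38, 19), (4, 38), (4, 5), (40, 30), (6, 20), (7, 34), (9, 38), (9, 5)}.

{(10, 24), (10, 3), (23, 26), (38, 19), (4, 38), (4, 5), (40, 30), (6, 20), (7, 34), (9, 38), (9, 5)}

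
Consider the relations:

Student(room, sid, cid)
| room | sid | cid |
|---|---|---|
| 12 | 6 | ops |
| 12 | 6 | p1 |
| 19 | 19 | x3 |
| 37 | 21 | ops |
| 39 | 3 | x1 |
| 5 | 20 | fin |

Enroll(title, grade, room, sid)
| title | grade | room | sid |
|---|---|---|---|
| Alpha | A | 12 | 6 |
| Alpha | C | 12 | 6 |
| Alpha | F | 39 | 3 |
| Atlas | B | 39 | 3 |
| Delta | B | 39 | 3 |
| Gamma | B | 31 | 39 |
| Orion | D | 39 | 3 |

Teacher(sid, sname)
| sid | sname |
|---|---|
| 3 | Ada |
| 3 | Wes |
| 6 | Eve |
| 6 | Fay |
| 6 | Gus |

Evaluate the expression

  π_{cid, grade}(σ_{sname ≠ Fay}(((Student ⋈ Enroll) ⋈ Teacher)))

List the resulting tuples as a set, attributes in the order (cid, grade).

{(ops, A), (ops, C), (p1, A), (p1, C), (x1, B), (x1, D), (x1, F)}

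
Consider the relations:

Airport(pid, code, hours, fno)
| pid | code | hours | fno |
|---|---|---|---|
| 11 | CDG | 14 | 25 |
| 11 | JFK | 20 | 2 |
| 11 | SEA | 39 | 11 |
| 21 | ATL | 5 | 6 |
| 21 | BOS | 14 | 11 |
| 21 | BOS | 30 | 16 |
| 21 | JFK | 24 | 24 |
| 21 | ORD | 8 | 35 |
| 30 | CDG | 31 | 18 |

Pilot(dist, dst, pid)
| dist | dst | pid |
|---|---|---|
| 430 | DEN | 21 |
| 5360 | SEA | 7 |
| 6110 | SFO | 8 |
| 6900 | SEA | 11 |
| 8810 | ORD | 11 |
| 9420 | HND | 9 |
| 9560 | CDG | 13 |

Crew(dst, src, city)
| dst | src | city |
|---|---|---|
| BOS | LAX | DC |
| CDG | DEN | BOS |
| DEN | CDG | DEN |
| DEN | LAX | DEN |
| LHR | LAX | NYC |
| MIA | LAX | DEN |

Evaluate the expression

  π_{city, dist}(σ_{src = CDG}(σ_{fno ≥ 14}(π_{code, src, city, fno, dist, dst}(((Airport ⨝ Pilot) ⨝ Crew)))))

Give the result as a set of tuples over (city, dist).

Natural join on pid: {(11, CDG, 14, 25, 6900, SEA), (11, CDG, 14, 25, 8810, ORD), (11, JFK, 20, 2, 6900, SEA), (11, JFK, 20, 2, 8810, ORD), (11, SEA, 39, 11, 6900, SEA), (11, SEA, 39, 11, 8810, ORD), (21, ATL, 5, 6, 430, DEN), (21, BOS, 14, 11, 430, DEN), (21, BOS, 30, 16, 430, DEN), (21, JFK, 24, 24, 430, DEN), (21, ORD, 8, 35, 430, DEN)}
Natural join on dst: {(21, ATL, 5, 6, 430, DEN, CDG, DEN), (21, ATL, 5, 6, 430, DEN, LAX, DEN), (21, BOS, 14, 11, 430, DEN, CDG, DEN), (21, BOS, 14, 11, 430, DEN, LAX, DEN), (21, BOS, 30, 16, 430, DEN, CDG, DEN), (21, BOS, 30, 16, 430, DEN, LAX, DEN), (21, JFK, 24, 24, 430, DEN, CDG, DEN), (21, JFK, 24, 24, 430, DEN, LAX, DEN), (21, ORD, 8, 35, 430, DEN, CDG, DEN), (21, ORD, 8, 35, 430, DEN, LAX, DEN)}
Keep only column(s) code, src, city, fno, dist, dst: {(ATL, CDG, DEN, 6, 430, DEN), (ATL, LAX, DEN, 6, 430, DEN), (BOS, CDG, DEN, 11, 430, DEN), (BOS, CDG, DEN, 16, 430, DEN), (BOS, LAX, DEN, 11, 430, DEN), (BOS, LAX, DEN, 16, 430, DEN), (JFK, CDG, DEN, 24, 430, DEN), (JFK, LAX, DEN, 24, 430, DEN), (ORD, CDG, DEN, 35, 430, DEN), (ORD, LAX, DEN, 35, 430, DEN)}
Filtering on fno ≥ 14 leaves {(BOS, CDG, DEN, 16, 430, DEN), (BOS, LAX, DEN, 16, 430, DEN), (JFK, CDG, DEN, 24, 430, DEN), (JFK, LAX, DEN, 24, 430, DEN), (ORD, CDG, DEN, 35, 430, DEN), (ORD, LAX, DEN, 35, 430, DEN)}.
Filtering on src = CDG leaves {(BOS, CDG, DEN, 16, 430, DEN), (JFK, CDG, DEN, 24, 430, DEN), (ORD, CDG, DEN, 35, 430, DEN)}.
Keep only column(s) city, dist (2 duplicate(s) eliminated): {(DEN, 430)}

{(DEN, 430)}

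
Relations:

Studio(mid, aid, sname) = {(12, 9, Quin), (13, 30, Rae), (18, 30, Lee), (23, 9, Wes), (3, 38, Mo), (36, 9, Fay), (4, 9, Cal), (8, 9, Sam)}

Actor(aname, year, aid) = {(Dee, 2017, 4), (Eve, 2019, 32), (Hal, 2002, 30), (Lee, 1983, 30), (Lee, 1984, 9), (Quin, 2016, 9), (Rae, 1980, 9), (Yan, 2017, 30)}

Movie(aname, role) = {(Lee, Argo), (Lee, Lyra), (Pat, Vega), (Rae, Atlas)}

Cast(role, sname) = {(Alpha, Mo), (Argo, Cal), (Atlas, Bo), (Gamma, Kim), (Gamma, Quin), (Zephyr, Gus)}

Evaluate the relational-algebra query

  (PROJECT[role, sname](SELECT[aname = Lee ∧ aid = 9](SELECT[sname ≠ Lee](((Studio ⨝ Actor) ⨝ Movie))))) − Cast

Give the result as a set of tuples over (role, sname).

{(Argo, Fay), (Argo, Quin), (Argo, Sam), (Argo, Wes), (Lyra, Cal), (Lyra, Fay), (Lyra, Quin), (Lyra, Sam), (Lyra, Wes)}

Joining Studio and Actor on aid yields {(12, 9, Quin, Lee, 1984), (12, 9, Quin, Quin, 2016), (12, 9, Quin, Rae, 1980), (13, 30, Rae, Hal, 2002), (13, 30, Rae, Lee, 1983), (13, 30, Rae, Yan, 2017), (18, 30, Lee, Hal, 2002), (18, 30, Lee, Lee, 1983), (18, 30, Lee, Yan, 2017), (23, 9, Wes, Lee, 1984), (23, 9, Wes, Quin, 2016), (23, 9, Wes, Rae, 1980), (36, 9, Fay, Lee, 1984), (36, 9, Fay, Quin, 2016), (36, 9, Fay, Rae, 1980), (4, 9, Cal, Lee, 1984), (4, 9, Cal, Quin, 2016), (4, 9, Cal, Rae, 1980), (8, 9, Sam, Lee, 1984), (8, 9, Sam, Quin, 2016), (8, 9, Sam, Rae, 1980)}.
Joining (Studio ⨝ Actor) and Movie on aname yields {(12, 9, Quin, Lee, 1984, Argo), (12, 9, Quin, Lee, 1984, Lyra), (12, 9, Quin, Rae, 1980, Atlas), (13, 30, Rae, Lee, 1983, Argo), (13, 30, Rae, Lee, 1983, Lyra), (18, 30, Lee, Lee, 1983, Argo), (18, 30, Lee, Lee, 1983, Lyra), (23, 9, Wes, Lee, 1984, Argo), (23, 9, Wes, Lee, 1984, Lyra), (23, 9, Wes, Rae, 1980, Atlas), (36, 9, Fay, Lee, 1984, Argo), (36, 9, Fay, Lee, 1984, Lyra), (36, 9, Fay, Rae, 1980, Atlas), (4, 9, Cal, Lee, 1984, Argo), (4, 9, Cal, Lee, 1984, Lyra), (4, 9, Cal, Rae, 1980, Atlas), (8, 9, Sam, Lee, 1984, Argo), (8, 9, Sam, Lee, 1984, Lyra), (8, 9, Sam, Rae, 1980, Atlas)}.
Selection sname ≠ Lee: {(12, 9, Quin, Lee, 1984, Argo), (12, 9, Quin, Lee, 1984, Lyra), (12, 9, Quin, Rae, 1980, Atlas), (13, 30, Rae, Lee, 1983, Argo), (13, 30, Rae, Lee, 1983, Lyra), (23, 9, Wes, Lee, 1984, Argo), (23, 9, Wes, Lee, 1984, Lyra), (23, 9, Wes, Rae, 1980, Atlas), (36, 9, Fay, Lee, 1984, Argo), (36, 9, Fay, Lee, 1984, Lyra), (36, 9, Fay, Rae, 1980, Atlas), (4, 9, Cal, Lee, 1984, Argo), (4, 9, Cal, Lee, 1984, Lyra), (4, 9, Cal, Rae, 1980, Atlas), (8, 9, Sam, Lee, 1984, Argo), (8, 9, Sam, Lee, 1984, Lyra), (8, 9, Sam, Rae, 1980, Atlas)}
Selection aname = Lee ∧ aid = 9: {(12, 9, Quin, Lee, 1984, Argo), (12, 9, Quin, Lee, 1984, Lyra), (23, 9, Wes, Lee, 1984, Argo), (23, 9, Wes, Lee, 1984, Lyra), (36, 9, Fay, Lee, 1984, Argo), (36, 9, Fay, Lee, 1984, Lyra), (4, 9, Cal, Lee, 1984, Argo), (4, 9, Cal, Lee, 1984, Lyra), (8, 9, Sam, Lee, 1984, Argo), (8, 9, Sam, Lee, 1984, Lyra)}
π[role, sname]: project onto (role, sname) → {(Argo, Cal), (Argo, Fay), (Argo, Quin), (Argo, Sam), (Argo, Wes), (Lyra, Cal), (Lyra, Fay), (Lyra, Quin), (Lyra, Sam), (Lyra, Wes)}
Set difference of the two operands is {(Argo, Fay), (Argo, Quin), (Argo, Sam), (Argo, Wes), (Lyra, Cal), (Lyra, Fay), (Lyra, Quin), (Lyra, Sam), (Lyra, Wes)}.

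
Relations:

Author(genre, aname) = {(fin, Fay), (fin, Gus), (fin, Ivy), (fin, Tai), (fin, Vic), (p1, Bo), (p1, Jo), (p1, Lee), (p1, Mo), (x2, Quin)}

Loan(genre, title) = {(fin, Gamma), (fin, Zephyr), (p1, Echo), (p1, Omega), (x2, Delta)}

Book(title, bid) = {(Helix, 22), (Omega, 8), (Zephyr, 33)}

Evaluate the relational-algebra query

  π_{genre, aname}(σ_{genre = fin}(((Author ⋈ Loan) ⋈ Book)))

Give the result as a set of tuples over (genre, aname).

Author ⋈ Loan (natural join on genre): {(fin, Fay, Gamma), (fin, Fay, Zephyr), (fin, Gus, Gamma), (fin, Gus, Zephyr), (fin, Ivy, Gamma), (fin, Ivy, Zephyr), (fin, Tai, Gamma), (fin, Tai, Zephyr), (fin, Vic, Gamma), (fin, Vic, Zephyr), (p1, Bo, Echo), (p1, Bo, Omega), (p1, Jo, Echo), (p1, Jo, Omega), (p1, Lee, Echo), (p1, Lee, Omega), (p1, Mo, Echo), (p1, Mo, Omega), (x2, Quin, Delta)}
(Author ⋈ Loan) ⋈ Book (natural join on title): {(fin, Fay, Zephyr, 33), (fin, Gus, Zephyr, 33), (fin, Ivy, Zephyr, 33), (fin, Tai, Zephyr, 33), (fin, Vic, Zephyr, 33), (p1, Bo, Omega, 8), (p1, Jo, Omega, 8), (p1, Lee, Omega, 8), (p1, Mo, Omega, 8)}
Selection genre = fin: {(fin, Fay, Zephyr, 33), (fin, Gus, Zephyr, 33), (fin, Ivy, Zephyr, 33), (fin, Tai, Zephyr, 33), (fin, Vic, Zephyr, 33)}
Keep only column(s) genre, aname: {(fin, Fay), (fin, Gus), (fin, Ivy), (fin, Tai), (fin, Vic)}

{(fin, Fay), (fin, Gus), (fin, Ivy), (fin, Tai), (fin, Vic)}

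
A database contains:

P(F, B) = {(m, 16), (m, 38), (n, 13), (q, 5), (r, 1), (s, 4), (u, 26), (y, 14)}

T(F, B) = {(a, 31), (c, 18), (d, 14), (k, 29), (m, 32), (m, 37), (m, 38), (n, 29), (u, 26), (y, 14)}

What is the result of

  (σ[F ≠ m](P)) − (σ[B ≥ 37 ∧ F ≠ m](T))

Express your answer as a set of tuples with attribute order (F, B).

Filtering on F ≠ m leaves {(n, 13), (q, 5), (r, 1), (s, 4), (u, 26), (y, 14)}.
Filtering on B ≥ 37 ∧ F ≠ m leaves {}.
Difference: {(n, 13), (q, 5), (r, 1), (s, 4), (u, 26), (y, 14)} with {} → {(n, 13), (q, 5), (r, 1), (s, 4), (u, 26), (y, 14)}

{(n, 13), (q, 5), (r, 1), (s, 4), (u, 26), (y, 14)}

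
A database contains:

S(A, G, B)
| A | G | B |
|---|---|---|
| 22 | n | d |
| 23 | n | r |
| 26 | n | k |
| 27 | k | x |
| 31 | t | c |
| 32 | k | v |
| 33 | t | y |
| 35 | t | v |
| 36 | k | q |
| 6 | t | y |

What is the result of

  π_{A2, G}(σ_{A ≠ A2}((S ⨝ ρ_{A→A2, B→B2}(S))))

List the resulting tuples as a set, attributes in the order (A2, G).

{(22, n), (23, n), (26, n), (27, k), (31, t), (32, k), (33, t), (35, t), (36, k), (6, t)}

ρ[A→A2, B→B2]: schema becomes (A2, G, B2); tuples unchanged.
S ⋈ ρ_{A→A2, B→B2}(S) (natural join on G): {(22, n, d, 22, d), (22, n, d, 23, r), (22, n, d, 26, k), (23, n, r, 22, d), (23, n, r, 23, r), (23, n, r, 26, k), (26, n, k, 22, d), (26, n, k, 23, r), (26, n, k, 26, k), (27, k, x, 27, x), (27, k, x, 32, v), (27, k, x, 36, q), (31, t, c, 31, c), (31, t, c, 33, y), (31, t, c, 35, v), (31, t, c, 6, y), (32, k, v, 27, x), (32, k, v, 32, v), (32, k, v, 36, q), (33, t, y, 31, c), (33, t, y, 33, y), (33, t, y, 35, v), (33, t, y, 6, y), (35, t, v, 31, c), (35, t, v, 33, y), (35, t, v, 35, v), (35, t, v, 6, y), (36, k, q, 27, x), (36, k, q, 32, v), (36, k, q, 36, q), (6, t, y, 31, c), (6, t, y, 33, y), (6, t, y, 35, v), (6, t, y, 6, y)}
Filtering on A ≠ A2 leaves {(22, n, d, 23, r), (22, n, d, 26, k), (23, n, r, 22, d), (23, n, r, 26, k), (26, n, k, 22, d), (26, n, k, 23, r), (27, k, x, 32, v), (27, k, x, 36, q), (31, t, c, 33, y), (31, t, c, 35, v), (31, t, c, 6, y), (32, k, v, 27, x), (32, k, v, 36, q), (33, t, y, 31, c), (33, t, y, 35, v), (33, t, y, 6, y), (35, t, v, 31, c), (35, t, v, 33, y), (35, t, v, 6, y), (36, k, q, 27, x), (36, k, q, 32, v), (6, t, y, 31, c), (6, t, y, 33, y), (6, t, y, 35, v)}.
π[A2, G]: project onto (A2, G) (14 duplicate(s) eliminated) → {(22, n), (23, n), (26, n), (27, k), (31, t), (32, k), (33, t), (35, t), (36, k), (6, t)}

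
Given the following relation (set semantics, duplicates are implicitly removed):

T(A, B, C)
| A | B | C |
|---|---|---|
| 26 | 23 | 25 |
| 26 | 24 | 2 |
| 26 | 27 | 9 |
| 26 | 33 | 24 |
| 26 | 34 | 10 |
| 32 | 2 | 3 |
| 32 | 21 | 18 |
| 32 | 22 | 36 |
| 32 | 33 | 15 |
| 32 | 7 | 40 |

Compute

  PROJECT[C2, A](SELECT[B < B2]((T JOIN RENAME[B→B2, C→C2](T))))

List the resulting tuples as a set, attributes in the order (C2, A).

{(10, 26), (15, 32), (18, 32), (2, 26), (24, 26), (36, 32), (40, 32), (9, 26)}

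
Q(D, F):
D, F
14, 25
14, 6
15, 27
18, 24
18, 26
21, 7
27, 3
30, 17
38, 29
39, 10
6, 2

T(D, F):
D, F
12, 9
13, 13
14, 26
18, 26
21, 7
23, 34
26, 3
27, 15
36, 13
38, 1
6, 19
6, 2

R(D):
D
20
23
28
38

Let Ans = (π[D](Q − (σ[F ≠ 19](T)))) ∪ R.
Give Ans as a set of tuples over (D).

{14, 15, 18, 20, 23, 27, 28, 30, 38, 39}

σ[F ≠ 19]: keep tuples satisfying F ≠ 19 → {(12, 9), (13, 13), (14, 26), (18, 26), (21, 7), (23, 34), (26, 3), (27, 15), (36, 13), (38, 1), (6, 2)}
Taking the difference: {(14, 25), (14, 6), (15, 27), (18, 24), (27, 3), (30, 17), (38, 29), (39, 10)}
π_{D} gives {14, 15, 18, 27, 30, 38, 39} (1 duplicate(s) eliminated).
Taking the union: {14, 15, 18, 20, 23, 27, 28, 30, 38, 39}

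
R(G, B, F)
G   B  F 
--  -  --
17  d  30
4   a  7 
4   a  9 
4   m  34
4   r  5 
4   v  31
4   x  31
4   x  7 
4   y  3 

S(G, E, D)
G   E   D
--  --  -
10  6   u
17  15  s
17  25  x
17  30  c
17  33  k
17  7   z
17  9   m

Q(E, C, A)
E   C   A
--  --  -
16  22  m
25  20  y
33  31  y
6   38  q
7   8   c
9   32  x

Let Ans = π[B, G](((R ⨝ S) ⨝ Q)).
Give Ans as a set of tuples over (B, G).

Natural join on G: {(17, d, 30, 15, s), (17, d, 30, 25, x), (17, d, 30, 30, c), (17, d, 30, 33, k), (17, d, 30, 7, z), (17, d, 30, 9, m)}
Natural join on E: {(17, d, 30, 25, x, 20, y), (17, d, 30, 33, k, 31, y), (17, d, 30, 7, z, 8, c), (17, d, 30, 9, m, 32, x)}
π_{B, G} gives {(d, 17)} (3 duplicate(s) eliminated).

{(d, 17)}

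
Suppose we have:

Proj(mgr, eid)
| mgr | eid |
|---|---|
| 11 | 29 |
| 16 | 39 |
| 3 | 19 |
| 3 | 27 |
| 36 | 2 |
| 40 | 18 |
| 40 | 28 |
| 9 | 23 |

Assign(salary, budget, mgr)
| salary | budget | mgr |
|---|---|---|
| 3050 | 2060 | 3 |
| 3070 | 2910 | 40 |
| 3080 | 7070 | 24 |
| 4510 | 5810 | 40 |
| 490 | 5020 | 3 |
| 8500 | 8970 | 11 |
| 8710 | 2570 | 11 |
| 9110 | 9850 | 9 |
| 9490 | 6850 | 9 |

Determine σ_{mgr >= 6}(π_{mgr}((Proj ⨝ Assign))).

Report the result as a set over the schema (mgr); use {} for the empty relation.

Natural join on mgr: {(11, 29, 8500, 8970), (11, 29, 8710, 2570), (3, 19, 3050, 2060), (3, 19, 490, 5020), (3, 27, 3050, 2060), (3, 27, 490, 5020), (40, 18, 3070, 2910), (40, 18, 4510, 5810), (40, 28, 3070, 2910), (40, 28, 4510, 5810), (9, 23, 9110, 9850), (9, 23, 9490, 6850)}
Projecting to mgr (8 duplicate(s) eliminated): {11, 3, 40, 9}
σ[mgr >= 6]: keep tuples satisfying mgr >= 6 → {11, 40, 9}

{11, 40, 9}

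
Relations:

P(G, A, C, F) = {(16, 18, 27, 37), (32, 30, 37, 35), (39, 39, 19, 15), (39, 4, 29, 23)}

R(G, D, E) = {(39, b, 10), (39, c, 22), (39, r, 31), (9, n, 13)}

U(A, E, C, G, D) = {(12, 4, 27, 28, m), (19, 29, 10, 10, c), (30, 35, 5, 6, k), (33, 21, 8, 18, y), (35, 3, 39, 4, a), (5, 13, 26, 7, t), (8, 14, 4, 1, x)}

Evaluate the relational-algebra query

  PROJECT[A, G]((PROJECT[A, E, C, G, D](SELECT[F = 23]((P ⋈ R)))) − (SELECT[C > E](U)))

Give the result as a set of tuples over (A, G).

P ⋈ R (natural join on G): {(39, 39, 19, 15, b, 10), (39, 39, 19, 15, c, 22), (39, 39, 19, 15, r, 31), (39, 4, 29, 23, b, 10), (39, 4, 29, 23, c, 22), (39, 4, 29, 23, r, 31)}
Selection F = 23: {(39, 4, 29, 23, b, 10), (39, 4, 29, 23, c, 22), (39, 4, 29, 23, r, 31)}
Keep only column(s) A, E, C, G, D: {(4, 10, 29, 39, b), (4, 22, 29, 39, c), (4, 31, 29, 39, r)}
Selection C > E: {(12, 4, 27, 28, m), (35, 3, 39, 4, a), (5, 13, 26, 7, t)}
Taking the difference: {(4, 10, 29, 39, b), (4, 22, 29, 39, c), (4, 31, 29, 39, r)}
Keep only column(s) A, G (2 duplicate(s) eliminated): {(4, 39)}

{(4, 39)}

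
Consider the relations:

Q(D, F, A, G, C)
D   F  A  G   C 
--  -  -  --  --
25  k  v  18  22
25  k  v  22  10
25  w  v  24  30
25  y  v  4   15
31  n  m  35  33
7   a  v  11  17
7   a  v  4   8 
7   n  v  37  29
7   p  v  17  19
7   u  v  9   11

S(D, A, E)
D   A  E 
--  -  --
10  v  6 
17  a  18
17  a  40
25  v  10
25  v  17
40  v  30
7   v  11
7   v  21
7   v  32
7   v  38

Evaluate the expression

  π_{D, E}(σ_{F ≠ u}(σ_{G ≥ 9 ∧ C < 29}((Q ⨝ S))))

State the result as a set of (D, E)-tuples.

{(25, 10), (25, 17), (7, 11), (7, 21), (7, 32), (7, 38)}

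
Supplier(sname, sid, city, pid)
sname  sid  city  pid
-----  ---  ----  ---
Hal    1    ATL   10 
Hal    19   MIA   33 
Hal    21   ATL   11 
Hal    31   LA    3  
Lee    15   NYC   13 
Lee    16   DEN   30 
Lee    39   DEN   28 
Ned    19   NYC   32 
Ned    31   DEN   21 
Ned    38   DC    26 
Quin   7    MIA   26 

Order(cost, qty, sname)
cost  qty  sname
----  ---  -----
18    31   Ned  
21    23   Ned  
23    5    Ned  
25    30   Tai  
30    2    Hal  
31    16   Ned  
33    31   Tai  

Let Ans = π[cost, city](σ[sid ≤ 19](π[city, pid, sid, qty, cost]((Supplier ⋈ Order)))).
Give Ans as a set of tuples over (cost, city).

{(18, NYC), (21, NYC), (23, NYC), (30, ATL), (30, MIA), (31, NYC)}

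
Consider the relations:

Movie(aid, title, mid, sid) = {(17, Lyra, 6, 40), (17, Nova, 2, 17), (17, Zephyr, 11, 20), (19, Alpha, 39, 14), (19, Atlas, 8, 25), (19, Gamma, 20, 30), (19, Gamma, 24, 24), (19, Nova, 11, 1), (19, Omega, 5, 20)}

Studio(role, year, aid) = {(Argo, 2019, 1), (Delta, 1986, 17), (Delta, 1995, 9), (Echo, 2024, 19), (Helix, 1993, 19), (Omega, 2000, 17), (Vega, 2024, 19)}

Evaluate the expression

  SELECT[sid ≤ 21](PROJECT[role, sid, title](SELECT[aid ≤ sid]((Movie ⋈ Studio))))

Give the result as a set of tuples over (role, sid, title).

{(Delta, 17, Nova), (Delta, 20, Zephyr), (Echo, 20, Omega), (Helix, 20, Omega), (Omega, 17, Nova), (Omega, 20, Zephyr), (Vega, 20, Omega)}

Movie ⋈ Studio (natural join on aid): {(17, Lyra, 6, 40, Delta, 1986), (17, Lyra, 6, 40, Omega, 2000), (17, Nova, 2, 17, Delta, 1986), (17, Nova, 2, 17, Omega, 2000), (17, Zephyr, 11, 20, Delta, 1986), (17, Zephyr, 11, 20, Omega, 2000), (19, Alpha, 39, 14, Echo, 2024), (19, Alpha, 39, 14, Helix, 1993), (19, Alpha, 39, 14, Vega, 2024), (19, Atlas, 8, 25, Echo, 2024), (19, Atlas, 8, 25, Helix, 1993), (19, Atlas, 8, 25, Vega, 2024), (19, Gamma, 20, 30, Echo, 2024), (19, Gamma, 20, 30, Helix, 1993), (19, Gamma, 20, 30, Vega, 2024), (19, Gamma, 24, 24, Echo, 2024), (19, Gamma, 24, 24, Helix, 1993), (19, Gamma, 24, 24, Vega, 2024), (19, Nova, 11, 1, Echo, 2024), (19, Nova, 11, 1, Helix, 1993), (19, Nova, 11, 1, Vega, 2024), (19, Omega, 5, 20, Echo, 2024), (19, Omega, 5, 20, Helix, 1993), (19, Omega, 5, 20, Vega, 2024)}
σ[aid ≤ sid]: keep tuples satisfying aid ≤ sid → {(17, Lyra, 6, 40, Delta, 1986), (17, Lyra, 6, 40, Omega, 2000), (17, Nova, 2, 17, Delta, 1986), (17, Nova, 2, 17, Omega, 2000), (17, Zephyr, 11, 20, Delta, 1986), (17, Zephyr, 11, 20, Omega, 2000), (19, Atlas, 8, 25, Echo, 2024), (19, Atlas, 8, 25, Helix, 1993), (19, Atlas, 8, 25, Vega, 2024), (19, Gamma, 20, 30, Echo, 2024), (19, Gamma, 20, 30, Helix, 1993), (19, Gamma, 20, 30, Vega, 2024), (19, Gamma, 24, 24, Echo, 2024), (19, Gamma, 24, 24, Helix, 1993), (19, Gamma, 24, 24, Vega, 2024), (19, Omega, 5, 20, Echo, 2024), (19, Omega, 5, 20, Helix, 1993), (19, Omega, 5, 20, Vega, 2024)}
Keep only column(s) role, sid, title: {(Delta, 17, Nova), (Delta, 20, Zephyr), (Delta, 40, Lyra), (Echo, 20, Omega), (Echo, 24, Gamma), (Echo, 25, Atlas), (Echo, 30, Gamma), (Helix, 20, Omega), (Helix, 24, Gamma), (Helix, 25, Atlas), (Helix, 30, Gamma), (Omega, 17, Nova), (Omega, 20, Zephyr), (Omega, 40, Lyra), (Vega, 20, Omega), (Vega, 24, Gamma), (Vega, 25, Atlas), (Vega, 30, Gamma)}
σ[sid ≤ 21]: keep tuples satisfying sid ≤ 21 → {(Delta, 17, Nova), (Delta, 20, Zephyr), (Echo, 20, Omega), (Helix, 20, Omega), (Omega, 17, Nova), (Omega, 20, Zephyr), (Vega, 20, Omega)}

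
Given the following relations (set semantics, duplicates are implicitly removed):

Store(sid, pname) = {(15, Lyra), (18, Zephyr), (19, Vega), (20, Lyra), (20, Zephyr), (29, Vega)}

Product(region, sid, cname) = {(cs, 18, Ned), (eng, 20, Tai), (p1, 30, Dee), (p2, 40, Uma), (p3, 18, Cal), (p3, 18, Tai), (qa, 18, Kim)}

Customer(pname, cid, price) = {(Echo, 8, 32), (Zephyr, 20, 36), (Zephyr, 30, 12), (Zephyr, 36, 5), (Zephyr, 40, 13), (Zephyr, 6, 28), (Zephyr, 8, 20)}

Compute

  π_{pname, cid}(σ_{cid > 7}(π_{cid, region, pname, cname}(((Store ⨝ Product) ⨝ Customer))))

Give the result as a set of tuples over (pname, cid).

{(Zephyr, 20), (Zephyr, 30), (Zephyr, 36), (Zephyr, 40), (Zephyr, 8)}

Natural join on sid: {(18, Zephyr, cs, Ned), (18, Zephyr, p3, Cal), (18, Zephyr, p3, Tai), (18, Zephyr, qa, Kim), (20, Lyra, eng, Tai), (20, Zephyr, eng, Tai)}
Natural join on pname: {(18, Zephyr, cs, Ned, 20, 36), (18, Zephyr, cs, Ned, 30, 12), (18, Zephyr, cs, Ned, 36, 5), (18, Zephyr, cs, Ned, 40, 13), (18, Zephyr, cs, Ned, 6, 28), (18, Zephyr, cs, Ned, 8, 20), (18, Zephyr, p3, Cal, 20, 36), (18, Zephyr, p3, Cal, 30, 12), (18, Zephyr, p3, Cal, 36, 5), (18, Zephyr, p3, Cal, 40, 13), (18, Zephyr, p3, Cal, 6, 28), (18, Zephyr, p3, Cal, 8, 20), (18, Zephyr, p3, Tai, 20, 36), (18, Zephyr, p3, Tai, 30, 12), (18, Zephyr, p3, Tai, 36, 5), (18, Zephyr, p3, Tai, 40, 13), (18, Zephyr, p3, Tai, 6, 28), (18, Zephyr, p3, Tai, 8, 20), (18, Zephyr, qa, Kim, 20, 36), (18, Zephyr, qa, Kim, 30, 12), (18, Zephyr, qa, Kim, 36, 5), (18, Zephyr, qa, Kim, 40, 13), (18, Zephyr, qa, Kim, 6, 28), (18, Zephyr, qa, Kim, 8, 20), (20, Zephyr, eng, Tai, 20, 36), (20, Zephyr, eng, Tai, 30, 12), (20, Zephyr, eng, Tai, 36, 5), (20, Zephyr, eng, Tai, 40, 13), (20, Zephyr, eng, Tai, 6, 28), (20, Zephyr, eng, Tai, 8, 20)}
π_{cid, region, pname, cname} gives {(20, cs, Zephyr, Ned), (20, eng, Zephyr, Tai), (20, p3, Zephyr, Cal), (20, p3, Zephyr, Tai), (20, qa, Zephyr, Kim), (30, cs, Zephyr, Ned), (30, eng, Zephyr, Tai), (30, p3, Zephyr, Cal), (30, p3, Zephyr, Tai), (30, qa, Zephyr, Kim), (36, cs, Zephyr, Ned), (36, eng, Zephyr, Tai), (36, p3, Zephyr, Cal), (36, p3, Zephyr, Tai), (36, qa, Zephyr, Kim), (40, cs, Zephyr, Ned), (40, eng, Zephyr, Tai), (40, p3, Zephyr, Cal), (40, p3, Zephyr, Tai), (40, qa, Zephyr, Kim), (6, cs, Zephyr, Ned), (6, eng, Zephyr, Tai), (6, p3, Zephyr, Cal), (6, p3, Zephyr, Tai), (6, qa, Zephyr, Kim), (8, cs, Zephyr, Ned), (8, eng, Zephyr, Tai), (8, p3, Zephyr, Cal), (8, p3, Zephyr, Tai), (8, qa, Zephyr, Kim)}.
Filtering on cid > 7 leaves {(20, cs, Zephyr, Ned), (20, eng, Zephyr, Tai), (20, p3, Zephyr, Cal), (20, p3, Zephyr, Tai), (20, qa, Zephyr, Kim), (30, cs, Zephyr, Ned), (30, eng, Zephyr, Tai), (30, p3, Zephyr, Cal), (30, p3, Zephyr, Tai), (30, qa, Zephyr, Kim), (36, cs, Zephyr, Ned), (36, eng, Zephyr, Tai), (36, p3, Zephyr, Cal), (36, p3, Zephyr, Tai), (36, qa, Zephyr, Kim), (40, cs, Zephyr, Ned), (40, eng, Zephyr, Tai), (40, p3, Zephyr, Cal), (40, p3, Zephyr, Tai), (40, qa, Zephyr, Kim), (8, cs, Zephyr, Ned), (8, eng, Zephyr, Tai), (8, p3, Zephyr, Cal), (8, p3, Zephyr, Tai), (8, qa, Zephyr, Kim)}.
π_{pname, cid} gives {(Zephyr, 20), (Zephyr, 30), (Zephyr, 36), (Zephyr, 40), (Zephyr, 8)} (20 duplicate(s) eliminated).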